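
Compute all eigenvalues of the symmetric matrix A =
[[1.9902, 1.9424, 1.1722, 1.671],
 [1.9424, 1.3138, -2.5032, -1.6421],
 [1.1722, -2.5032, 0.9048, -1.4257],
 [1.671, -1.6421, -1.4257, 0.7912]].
sigma(A) ≈ {-4, 2, 3, 4}

A is real symmetric, so its spectrum consists of real eigenvalues. Expanding the characteristic polynomial of the displayed matrix gives
  det(λ I - A) = p(λ) = λ^4 + (-5)λ^3 + (-10)λ^2 + (80.0012)λ + (-96.0024).
Solving p(λ) = 0 yields eigenvalues ≈ -4, 2, 3, 4. (A is shown rounded to 4 decimals, so these recover the underlying integer eigenvalues to within that precision.)
Verification: the trace of A = 5 equals the sum of eigenvalues 5, and det(A) ≈ -96.0024 matches the eigenvalue product -96.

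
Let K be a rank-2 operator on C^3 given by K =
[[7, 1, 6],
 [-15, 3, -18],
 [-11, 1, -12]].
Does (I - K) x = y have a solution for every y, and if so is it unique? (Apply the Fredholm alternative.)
(I - K) is invertible (det(I - K) = 3 ≠ 0), so for every y in C^3 the equation (I - K) x = y has a unique solution.

K has rank 2 and factors as K = U V^T = u1 v1^T + u2 v2^T with u1 = (3, -3, -3), v1 = (3, 0, 3), u2 = (-1, -3, -1), v2 = (2, -1, 3) (multiplying out reproduces the displayed K). The nonzero eigenvalues of U V^T coincide with those of the 2 x 2 matrix G = V^T U = [[v1·u1, v1·u2], [v2·u1, v2·u2]] = [[0, -6], [0, -2]], and by the Sylvester determinant identity det(I_3 - U V^T) = det(I_2 - V^T U) = det([[1, 6], [0, 3]]) = (1)(3) - (6)(0) = 3. (Direct check: I - K =
[[-6, -1, -6],
 [15, -2, 18],
 [11, -1, 13]]
has determinant 3.) The finite-dimensional Fredholm alternative says: either (I - K) is invertible, or ker(I - K) ≠ {0} and then range(I - K) = ker((I - K)^*)^⊥, with dim ker(I - K) = dim ker((I - K)^*). Since det(I - K) ≠ 0, 1 is not an eigenvalue of K and ker(I - K) = {0}, so we are in the first case: for every y there is a unique x = (I - K)^(-1) y. (Explicitly, by the Woodbury identity, (I - U V^T)^(-1) = I + U (I_2 - G)^(-1) V^T.)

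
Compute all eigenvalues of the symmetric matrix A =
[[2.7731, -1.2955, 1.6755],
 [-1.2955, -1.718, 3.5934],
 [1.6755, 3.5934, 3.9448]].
sigma(A) ≈ {-4, 3, 6}

A is real symmetric, so its spectrum consists of real eigenvalues. Expanding the characteristic polynomial of the displayed matrix gives
  det(λ I - A) = p(λ) = λ^3 + (-5)λ^2 + (-18)λ + (71.9989).
Solving p(λ) = 0 yields eigenvalues ≈ -4, 3, 6. (A is shown rounded to 4 decimals, so these recover the underlying integer eigenvalues to within that precision.)
Verification: the trace of A = 5 equals the sum of eigenvalues 5, and det(A) ≈ -71.9989 matches the eigenvalue product -72.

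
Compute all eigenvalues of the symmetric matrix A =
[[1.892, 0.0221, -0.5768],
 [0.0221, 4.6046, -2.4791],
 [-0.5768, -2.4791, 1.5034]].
sigma(A) ≈ {0, 2, 6}

A is real symmetric, so its spectrum consists of real eigenvalues. Expanding the characteristic polynomial of the displayed matrix gives
  det(λ I - A) = p(λ) = λ^3 + (-8)λ^2 + (12)λ + (0).
Solving p(λ) = 0 yields eigenvalues ≈ 0, 2, 6. (A is shown rounded to 4 decimals, so these recover the underlying integer eigenvalues to within that precision.)
Verification: the trace of A = 8 equals the sum of eigenvalues 8, and det(A) ≈ -0.0001 matches the eigenvalue product 0.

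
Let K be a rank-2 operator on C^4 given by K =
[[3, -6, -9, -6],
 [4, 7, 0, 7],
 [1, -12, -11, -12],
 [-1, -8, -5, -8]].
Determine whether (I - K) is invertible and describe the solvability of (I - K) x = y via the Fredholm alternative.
(I - K) is invertible (det(I - K) = -48 ≠ 0), so for every y in C^4 the equation (I - K) x = y has a unique solution.

K has rank 2 and factors as K = U V^T = u1 v1^T + u2 v2^T with u1 = (-3, -1, -3, -1), v1 = (-1, 2, 3, 2), u2 = (0, -3, 2, 2), v2 = (-1, -3, -1, -3) (multiplying out reproduces the displayed K). The nonzero eigenvalues of U V^T coincide with those of the 2 x 2 matrix G = V^T U = [[v1·u1, v1·u2], [v2·u1, v2·u2]] = [[-10, 4], [12, 1]], and by the Sylvester determinant identity det(I_4 - U V^T) = det(I_2 - V^T U) = det([[11, -4], [-12, 0]]) = (11)(0) - (-4)(-12) = -48. (Direct check: I - K =
[[-2, 6, 9, 6],
 [-4, -6, 0, -7],
 [-1, 12, 12, 12],
 [1, 8, 5, 9]]
has determinant -48.) The finite-dimensional Fredholm alternative says: either (I - K) is invertible, or ker(I - K) ≠ {0} and then range(I - K) = ker((I - K)^*)^⊥, with dim ker(I - K) = dim ker((I - K)^*). Since det(I - K) ≠ 0, 1 is not an eigenvalue of K and ker(I - K) = {0}, so we are in the first case: for every y there is a unique x = (I - K)^(-1) y. (Explicitly, by the Woodbury identity, (I - U V^T)^(-1) = I + U (I_2 - G)^(-1) V^T.)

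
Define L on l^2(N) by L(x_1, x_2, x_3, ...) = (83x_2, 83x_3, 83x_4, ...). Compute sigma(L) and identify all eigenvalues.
sigma(L) = closed disk {z in C : |z| ≤ 83}; sigma_p(L) = open disk {z in C : |z| < 83}

Note L = 83·V where V is the unit left shift (V x)_k = x_{k+1}; so sigma(L) = 83·sigma(V) and ||L|| = 83||V||. ||L x||^2 = 6889sum_{k≥2} |x_k|^2 ≤ 6889||x||^2, with equality on {x : x_1 = 0}, so ||L|| = 83. For any lambda with |lambda| < 83, set r = lambda/83 (|r| < 1); the vector x = (1, r, r^2, ...) is in l^2 and satisfies L x = 83(r, r^2, ...) = lambda x, so lambda is an eigenvalue. On the boundary |lambda| = 83 the geometric series diverges, so no l^2 eigenvector exists, but these lambda lie in the approximate point spectrum. Hence sigma(L) is the closed disk of radius 83 and sigma_p(L) is the open disk.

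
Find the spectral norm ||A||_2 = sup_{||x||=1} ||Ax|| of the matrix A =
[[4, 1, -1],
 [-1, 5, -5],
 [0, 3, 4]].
||A||_2 ≈ 7.2791 (= sqrt(largest eigenvalue of A^T A))

||A||_2 = sigma_max(A) = sqrt(lambda_max(A^T A)). Form the symmetric matrix M = A^T A =
[[17, -1, 1],
 [-1, 35, -14],
 [1, -14, 42]].
Its characteristic polynomial (trace, sum of principal 2x2 minors, determinant of M give the coefficients) is
  p(λ) = det(λ I - M) = λ^3 - 94λ^2 + 2581λ - 21609.
No integer candidate from the rational root theorem (±divisors of 21609) is a root, so the roots are irrational. The cubic discriminant is Δ = 55245489 > 0, so there are three distinct real roots. p(16) = -281 and p(17) = 15 have opposite signs, so a root lies in (16, 17); Newton's method refines it to λ ≈ 16.9411. p(24) = 15 and p(25) = -209 have opposite signs, so a root lies in (24, 25); Newton's method refines it to λ ≈ 24.0733. p(52) = -965 and p(53) = 15 have opposite signs, so a root lies in (52, 53); Newton's method refines it to λ ≈ 52.9856. Check (Vieta): the three roots sum to 94, matching tr M = 94.
So the eigenvalues of A^T A are ≈ 16.9411, 24.0733, 52.9856 (all ≥ 0, as they must be for A^T A). The largest is λ_max ≈ 52.9856, hence ||A||_2 = sqrt(λ_max) ≈ 7.2791.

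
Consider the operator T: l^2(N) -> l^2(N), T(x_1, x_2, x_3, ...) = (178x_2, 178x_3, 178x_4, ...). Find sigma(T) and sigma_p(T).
sigma(T) = closed disk {z in C : |z| ≤ 178}; sigma_p(T) = open disk {z in C : |z| < 178}

Note T = 178·V where V is the unit left shift (V x)_k = x_{k+1}; so sigma(T) = 178·sigma(V) and ||T|| = 178||V||. ||T x||^2 = 31684sum_{k≥2} |x_k|^2 ≤ 31684||x||^2, with equality on {x : x_1 = 0}, so ||T|| = 178. For any lambda with |lambda| < 178, set r = lambda/178 (|r| < 1); the vector x = (1, r, r^2, ...) is in l^2 and satisfies T x = 178(r, r^2, ...) = lambda x, so lambda is an eigenvalue. On the boundary |lambda| = 178 the geometric series diverges, so no l^2 eigenvector exists, but these lambda lie in the approximate point spectrum. Hence sigma(T) is the closed disk of radius 178 and sigma_p(T) is the open disk.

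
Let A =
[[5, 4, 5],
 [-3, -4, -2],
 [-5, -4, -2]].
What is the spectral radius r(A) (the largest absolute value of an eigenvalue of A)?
r(A) ≈ 3.1923

The eigenvalues of A are the roots of its characteristic polynomial. With M = A (coefficients from the trace, the sum of principal 2x2 minors, and det A):
  p(λ) = det(λ I - M) = λ^3 + λ^2 + 7λ + 24.
No integer candidate from the rational root theorem (±divisors of 24) is a root, so the roots are irrational. The cubic discriminant is Δ = -13947 < 0, so there is one real root and a complex-conjugate pair. p(-3) = -15 and p(-2) = 6 have opposite signs, so a root lies in (-3, -2); Newton's method refines it to λ ≈ -2.355. Dividing out (λ - (-2.355)) leaves approximately λ^2 - 1.355λ + 10.1911. For λ^2 - 1.355λ + 10.1911 the discriminant is -38.9282. It is negative, so the remaining roots are the complex-conjugate pair λ ≈ 0.6775 ± 3.1196i. Their product equals the constant term, so |λ|^2 ≈ 10.1911 and |λ| ≈ 3.1923.
Thus the eigenvalues (to 4 decimals) are -2.355 (modulus 2.355); 0.6775 ± 3.1196i (modulus 3.1923). The spectral radius is the largest modulus: r(A) ≈ 3.1923. (Cross-check: r(A) ≤ ||A||_2 ≈ 11.618; equality holds whenever A is normal, though it can also hold for some non-normal A.)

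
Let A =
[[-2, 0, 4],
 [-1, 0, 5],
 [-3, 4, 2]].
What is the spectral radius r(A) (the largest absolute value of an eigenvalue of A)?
r(A) ≈ 4.2076

The eigenvalues of A are the roots of its characteristic polynomial. With M = A (coefficients from the trace, the sum of principal 2x2 minors, and det A):
  p(λ) = det(λ I - M) = λ^3 - 12λ - 24.
No integer candidate from the rational root theorem (±divisors of 24) is a root, so the roots are irrational. The cubic discriminant is Δ = -8640 < 0, so there is one real root and a complex-conjugate pair. p(4) = -8 and p(5) = 41 have opposite signs, so a root lies in (4, 5); Newton's method refines it to λ ≈ 4.2076. Dividing out (λ - (4.2076)) leaves approximately λ^2 + 4.2076λ + 5.704. For λ^2 + 4.2076λ + 5.704 the discriminant is -5.1119. It is negative, so the remaining roots are the complex-conjugate pair λ ≈ -2.1038 ± 1.1305i. Their product equals the constant term, so |λ|^2 ≈ 5.704 and |λ| ≈ 2.3883.
Thus the eigenvalues (to 4 decimals) are 4.2076 (modulus 4.2076); -2.1038 ± 1.1305i (modulus 2.3883). The spectral radius is the largest modulus: r(A) ≈ 4.2076. (Cross-check: r(A) ≤ ||A||_2 ≈ 7.6012; equality holds whenever A is normal, though it can also hold for some non-normal A.)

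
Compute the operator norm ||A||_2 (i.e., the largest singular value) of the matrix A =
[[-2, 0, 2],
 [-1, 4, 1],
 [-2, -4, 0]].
||A||_2 ≈ 5.7478 (= sqrt(largest eigenvalue of A^T A))

||A||_2 = sigma_max(A) = sqrt(lambda_max(A^T A)). Form the symmetric matrix M = A^T A =
[[9, 4, -5],
 [4, 32, 4],
 [-5, 4, 5]].
Its characteristic polynomial (trace, sum of principal 2x2 minors, determinant of M give the coefficients) is
  p(λ) = det(λ I - M) = λ^3 - 46λ^2 + 436λ - 256.
No integer candidate from the rational root theorem (±divisors of 256) is a root, so the roots are irrational. The cubic discriminant is Δ = 61692224 > 0, so there are three distinct real roots. p(0) = -256 and p(1) = 135 have opposite signs, so a root lies in (0, 1); Newton's method refines it to λ ≈ 0.6282. p(12) = 80 and p(13) = -165 have opposite signs, so a root lies in (12, 13); Newton's method refines it to λ ≈ 12.3344. p(33) = -25 and p(34) = 696 have opposite signs, so a root lies in (33, 34); Newton's method refines it to λ ≈ 33.0374. Check (Vieta): the three roots sum to 46, matching tr M = 46.
So the eigenvalues of A^T A are ≈ 0.6282, 12.3344, 33.0374 (all ≥ 0, as they must be for A^T A). The largest is λ_max ≈ 33.0374, hence ||A||_2 = sqrt(λ_max) ≈ 5.7478.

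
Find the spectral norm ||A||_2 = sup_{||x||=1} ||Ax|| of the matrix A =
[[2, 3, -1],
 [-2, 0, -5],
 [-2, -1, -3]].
||A||_2 = sqrt(42) ≈ 6.4807 (= sqrt(largest eigenvalue of A^T A))

||A||_2 = sigma_max(A) = sqrt(lambda_max(A^T A)). Form the symmetric matrix M = A^T A =
[[12, 8, 14],
 [8, 10, 0],
 [14, 0, 35]].
Its characteristic polynomial (trace, sum of principal 2x2 minors, determinant of M give the coefficients) is
  p(λ) = det(λ I - M) = λ^3 - 57λ^2 + 630λ.
The constant term is 0, so λ = 0 is a root. Dividing out λ leaves p(λ) = λ(λ^2 - 57λ + 630). For λ^2 - 57λ + 630 the discriminant is 729. It is a perfect square (27^2), so the roots are rational: λ = (57 ± 27)/2 = 42, 15.
So the eigenvalues of A^T A are ≈ 0, 15, 42 (all ≥ 0, as they must be for A^T A). The largest is λ_max = 42, hence ||A||_2 = sqrt(λ_max) = sqrt(42) ≈ 6.4807.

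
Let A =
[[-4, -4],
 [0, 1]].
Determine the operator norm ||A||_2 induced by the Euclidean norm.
||A||_2 = sqrt((33 + sqrt(1025))/2) ≈ 5.7016 (= sqrt(largest eigenvalue of A^T A))

||A||_2 = sigma_max(A) = sqrt(lambda_max(A^T A)). Form the symmetric matrix M = A^T A =
[[16, 16],
 [16, 17]].
Its characteristic polynomial (trace, determinant of M give the coefficients) is
  p(λ) = det(λ I - M) = λ^2 - 33λ + 16.
For λ^2 - 33λ + 16 the discriminant is 1025. It is nonnegative but not a perfect square, so the roots are real and irrational: λ = (33 ± sqrt(1025))/2 ≈ 32.5078, 0.4922.
So the eigenvalues of A^T A are ≈ 0.4922, 32.5078 (all ≥ 0, as they must be for A^T A). The largest is λ_max = (33 + sqrt(1025))/2 ≈ 32.5078, hence ||A||_2 = sqrt(λ_max) = sqrt((33 + sqrt(1025))/2) ≈ 5.7016.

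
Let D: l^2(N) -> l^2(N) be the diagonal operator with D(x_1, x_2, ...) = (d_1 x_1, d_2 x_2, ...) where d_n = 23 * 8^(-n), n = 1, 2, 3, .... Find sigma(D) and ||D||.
sigma(D) = {23 * 8^(-n) : n ≥ 1} ∪ {0}; ||D|| = 23/8

A bounded diagonal operator on l^2 with diagonal entries d_n has spectrum equal to the closure of {d_n : n ≥ 1}: every d_n is an eigenvalue (with eigenvector e_n), so {d_n} ⊂ sigma(D); the spectrum is closed, so its closure is too; and for lambda not in the closure, (D - lambda I) has bounded inverse (the diagonal entries 1/(d_n - lambda) are bounded). For our sequence d_n = 23 * 8^(-n), n = 1, 2, 3, ...:
  - {d_n} = {23 * 8^(-n) : n ≥ 1}; the only limit point is 0
  - closure = {23 * 8^(-n) : n ≥ 1} ∪ {0}
For the norm: a diagonal operator has ||D|| = sup_n |d_n|. Here d_n = 23 * 8^(-n) is positive and decreasing, so sup_n |d_n| = d_1 = 23/8. So ||D|| = 23/8.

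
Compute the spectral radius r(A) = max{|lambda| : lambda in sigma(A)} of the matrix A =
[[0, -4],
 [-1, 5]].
r(A) = (5 + sqrt(41))/2 ≈ 5.7016

The eigenvalues of A are the roots of its characteristic polynomial. With M = A (coefficients from the trace and determinant):
  p(λ) = det(λ I - M) = λ^2 - 5λ - 4.
For λ^2 - 5λ - 4 the discriminant is 41. It is nonnegative but not a perfect square, so the roots are real and irrational: λ = (5 ± sqrt(41))/2 ≈ 5.7016, -0.7016.
Thus the eigenvalues (to 4 decimals) are 5.7016 (modulus 5.7016); -0.7016 (modulus 0.7016). The spectral radius is the largest modulus: r(A) = (5 + sqrt(41))/2 ≈ 5.7016. (Cross-check: r(A) ≤ ||A||_2 ≈ 6.451; equality holds whenever A is normal, though it can also hold for some non-normal A.)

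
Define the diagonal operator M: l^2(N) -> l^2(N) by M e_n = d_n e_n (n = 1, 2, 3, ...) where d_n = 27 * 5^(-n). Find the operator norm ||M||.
||M|| = 27/5 (attained at n = 1)

For M diagonal, ||M|| = sup_n |d_n|. The sequence d_n = 27 * 5^(-n) is positive and strictly decreasing (ratio 5^(-1) < 1), so the supremum is d_1 = 27/5. Hence ||M|| = 27/5.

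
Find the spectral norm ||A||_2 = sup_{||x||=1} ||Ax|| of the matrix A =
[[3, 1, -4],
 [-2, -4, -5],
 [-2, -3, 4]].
||A||_2 ≈ 7.7046 (= sqrt(largest eigenvalue of A^T A))

||A||_2 = sigma_max(A) = sqrt(lambda_max(A^T A)). Form the symmetric matrix M = A^T A =
[[17, 17, -10],
 [17, 26, 4],
 [-10, 4, 57]].
Its characteristic polynomial (trace, sum of principal 2x2 minors, determinant of M give the coefficients) is
  p(λ) = det(λ I - M) = λ^3 - 100λ^2 + 2488λ - 4489.
No integer candidate from the rational root theorem (±divisors of 4489) is a root, so the roots are irrational. The cubic discriminant is Δ = 1900584245 > 0, so there are three distinct real roots. p(1) = -2100 and p(2) = 95 have opposite signs, so a root lies in (1, 2); Newton's method refines it to λ ≈ 1.9549. p(38) = 527 and p(39) = -238 have opposite signs, so a root lies in (38, 39); Newton's method refines it to λ ≈ 38.6845. p(59) = -418 and p(60) = 791 have opposite signs, so a root lies in (59, 60); Newton's method refines it to λ ≈ 59.3607. Check (Vieta): the three roots sum to 100, matching tr M = 100.
So the eigenvalues of A^T A are ≈ 1.9549, 38.6845, 59.3607 (all ≥ 0, as they must be for A^T A). The largest is λ_max ≈ 59.3607, hence ||A||_2 = sqrt(λ_max) ≈ 7.7046.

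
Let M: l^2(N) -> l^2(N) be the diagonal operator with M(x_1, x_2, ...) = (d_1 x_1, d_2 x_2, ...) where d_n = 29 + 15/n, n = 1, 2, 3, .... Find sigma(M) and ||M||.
sigma(M) = {29 + 15/n : n ≥ 1} ∪ {29}; ||M|| = 44

A bounded diagonal operator on l^2 with diagonal entries d_n has spectrum equal to the closure of {d_n : n ≥ 1}: every d_n is an eigenvalue (with eigenvector e_n), so {d_n} ⊂ sigma(M); the spectrum is closed, so its closure is too; and for lambda not in the closure, (M - lambda I) has bounded inverse (the diagonal entries 1/(d_n - lambda) are bounded). For our sequence d_n = 29 + 15/n, n = 1, 2, 3, ...:
  - {d_n} = {29 + 15/n : n ≥ 1}; the only limit point is 29
  - closure = {29 + 15/n : n ≥ 1} ∪ {29}
For the norm: a diagonal operator has ||M|| = sup_n |d_n|. Here d_n = 29 + 15/n is positive and decreasing, so sup_n |d_n| = d_1 = 29 + 15 = 44. So ||M|| = 44.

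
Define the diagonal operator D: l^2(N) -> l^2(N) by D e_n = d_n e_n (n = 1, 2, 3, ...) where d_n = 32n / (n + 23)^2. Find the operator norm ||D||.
||D|| = 8/23 (attained at n = 23)

For D diagonal, ||D|| = sup_n |d_n|. Treat f(x) = 32x / (x + 23)^2 for real x > 0. By the quotient rule, f'(x) = 32(23 - x)/(x + 23)^3, which is positive for x < 23 and negative for x > 23. So f has a unique maximum at x = 23, and since 23 is a positive integer, the supremum over n ≥ 1 is attained at n = 23: d_23 = 32·23/(23 + 23)^2 = 32·23/2116 = 8/23. Hence ||D|| = 8/23.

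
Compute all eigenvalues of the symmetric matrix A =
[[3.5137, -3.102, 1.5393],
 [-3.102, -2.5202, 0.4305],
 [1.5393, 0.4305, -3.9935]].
sigma(A) ≈ {-5, -3, 5}

A is real symmetric, so its spectrum consists of real eigenvalues. Expanding the characteristic polynomial of the displayed matrix gives
  det(λ I - A) = p(λ) = λ^3 + (3)λ^2 + (-25)λ + (-75).
Solving p(λ) = 0 yields eigenvalues ≈ -5, -3, 5. (A is shown rounded to 4 decimals, so these recover the underlying integer eigenvalues to within that precision.)
Verification: the trace of A = -3 equals the sum of eigenvalues -3, and det(A) ≈ 74.9995 matches the eigenvalue product 75.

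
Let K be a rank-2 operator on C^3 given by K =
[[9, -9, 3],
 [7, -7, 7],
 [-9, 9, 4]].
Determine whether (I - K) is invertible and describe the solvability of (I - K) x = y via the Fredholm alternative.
(I - K) is invertible (det(I - K) = -33 ≠ 0), so for every y in C^3 the equation (I - K) x = y has a unique solution.

K has rank 2 and factors as K = U V^T = u1 v1^T + u2 v2^T with u1 = (3, 3, -2), v1 = (3, -3, 1), u2 = (0, -2, -3), v2 = (1, -1, -2) (multiplying out reproduces the displayed K). The nonzero eigenvalues of U V^T coincide with those of the 2 x 2 matrix G = V^T U = [[v1·u1, v1·u2], [v2·u1, v2·u2]] = [[-2, 3], [4, 8]], and by the Sylvester determinant identity det(I_3 - U V^T) = det(I_2 - V^T U) = det([[3, -3], [-4, -7]]) = (3)(-7) - (-3)(-4) = -33. (Direct check: I - K =
[[-8, 9, -3],
 [-7, 8, -7],
 [9, -9, -3]]
has determinant -33.) The finite-dimensional Fredholm alternative says: either (I - K) is invertible, or ker(I - K) ≠ {0} and then range(I - K) = ker((I - K)^*)^⊥, with dim ker(I - K) = dim ker((I - K)^*). Since det(I - K) ≠ 0, 1 is not an eigenvalue of K and ker(I - K) = {0}, so we are in the first case: for every y there is a unique x = (I - K)^(-1) y. (Explicitly, by the Woodbury identity, (I - U V^T)^(-1) = I + U (I_2 - G)^(-1) V^T.)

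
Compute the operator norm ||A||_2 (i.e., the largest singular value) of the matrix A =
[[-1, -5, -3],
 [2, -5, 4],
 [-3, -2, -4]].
||A||_2 ≈ 7.5624 (= sqrt(largest eigenvalue of A^T A))

||A||_2 = sigma_max(A) = sqrt(lambda_max(A^T A)). Form the symmetric matrix M = A^T A =
[[14, 1, 23],
 [1, 54, 3],
 [23, 3, 41]].
Its characteristic polynomial (trace, sum of principal 2x2 minors, determinant of M give the coefficients) is
  p(λ) = det(λ I - M) = λ^3 - 109λ^2 + 3005λ - 2401.
No integer candidate from the rational root theorem (±divisors of 2401) is a root, so the roots are irrational. The cubic discriminant is Δ = 307558192 > 0, so there are three distinct real roots. p(0) = -2401 and p(1) = 496 have opposite signs, so a root lies in (0, 1); Newton's method refines it to λ ≈ 0.8234. p(50) = 349 and p(51) = -4 have opposite signs, so a root lies in (50, 51); Newton's method refines it to λ ≈ 50.9871. p(57) = -64 and p(58) = 325 have opposite signs, so a root lies in (57, 58); Newton's method refines it to λ ≈ 57.1895. Check (Vieta): the three roots sum to 109, matching tr M = 109.
So the eigenvalues of A^T A are ≈ 0.8234, 50.9871, 57.1895 (all ≥ 0, as they must be for A^T A). The largest is λ_max ≈ 57.1895, hence ||A||_2 = sqrt(λ_max) ≈ 7.5624.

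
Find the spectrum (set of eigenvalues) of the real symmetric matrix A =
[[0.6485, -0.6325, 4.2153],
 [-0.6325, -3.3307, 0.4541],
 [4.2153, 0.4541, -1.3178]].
sigma(A) ≈ {-5, -3, 4}

A is real symmetric, so its spectrum consists of real eigenvalues. Expanding the characteristic polynomial of the displayed matrix gives
  det(λ I - A) = p(λ) = λ^3 + (4)λ^2 + (-17)λ + (-60).
Solving p(λ) = 0 yields eigenvalues ≈ -5, -3, 4. (A is shown rounded to 4 decimals, so these recover the underlying integer eigenvalues to within that precision.)
Verification: the trace of A = -4 equals the sum of eigenvalues -4, and det(A) ≈ 60.0008 matches the eigenvalue product 60.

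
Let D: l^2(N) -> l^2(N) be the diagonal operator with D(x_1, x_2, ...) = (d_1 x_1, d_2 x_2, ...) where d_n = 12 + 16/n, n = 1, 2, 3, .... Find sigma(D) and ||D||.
sigma(D) = {12 + 16/n : n ≥ 1} ∪ {12}; ||D|| = 28

A bounded diagonal operator on l^2 with diagonal entries d_n has spectrum equal to the closure of {d_n : n ≥ 1}: every d_n is an eigenvalue (with eigenvector e_n), so {d_n} ⊂ sigma(D); the spectrum is closed, so its closure is too; and for lambda not in the closure, (D - lambda I) has bounded inverse (the diagonal entries 1/(d_n - lambda) are bounded). For our sequence d_n = 12 + 16/n, n = 1, 2, 3, ...:
  - {d_n} = {12 + 16/n : n ≥ 1}; the only limit point is 12
  - closure = {12 + 16/n : n ≥ 1} ∪ {12}
For the norm: a diagonal operator has ||D|| = sup_n |d_n|. Here d_n = 12 + 16/n is positive and decreasing, so sup_n |d_n| = d_1 = 12 + 16 = 28. So ||D|| = 28.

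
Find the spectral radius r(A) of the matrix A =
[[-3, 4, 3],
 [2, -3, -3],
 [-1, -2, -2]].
r(A) ≈ 6.2073

The eigenvalues of A are the roots of its characteristic polynomial. With M = A (coefficients from the trace, the sum of principal 2x2 minors, and det A):
  p(λ) = det(λ I - M) = λ^3 + 8λ^2 + 10λ - 7.
No integer candidate from the rational root theorem (±divisors of 7) is a root, so the roots are irrational. The cubic discriminant is Δ = 5333 > 0, so there are three distinct real roots. p(-7) = -28 and p(-6) = 5 have opposite signs, so a root lies in (-7, -6); Newton's method refines it to λ ≈ -6.2073. p(-3) = 8 and p(-2) = -3 have opposite signs, so a root lies in (-3, -2); Newton's method refines it to λ ≈ -2.286. p(0) = -7 and p(1) = 12 have opposite signs, so a root lies in (0, 1); Newton's method refines it to λ ≈ 0.4933. Check (Vieta): the three roots sum to -8, matching tr M = -8.
Thus the eigenvalues (to 4 decimals) are -6.2073 (modulus 6.2073); -2.286 (modulus 2.286); 0.4933 (modulus 0.4933). The spectral radius is the largest modulus: r(A) ≈ 6.2073. (Cross-check: r(A) ≤ ||A||_2 ≈ 7.7446; equality holds whenever A is normal, though it can also hold for some non-normal A.)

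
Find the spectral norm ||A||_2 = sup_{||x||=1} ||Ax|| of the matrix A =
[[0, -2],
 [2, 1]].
||A||_2 = sqrt((9 + sqrt(17))/2) ≈ 2.5616 (= sqrt(largest eigenvalue of A^T A))

||A||_2 = sigma_max(A) = sqrt(lambda_max(A^T A)). Form the symmetric matrix M = A^T A =
[[4, 2],
 [2, 5]].
Its characteristic polynomial (trace, determinant of M give the coefficients) is
  p(λ) = det(λ I - M) = λ^2 - 9λ + 16.
For λ^2 - 9λ + 16 the discriminant is 17. It is nonnegative but not a perfect square, so the roots are real and irrational: λ = (9 ± sqrt(17))/2 ≈ 6.5616, 2.4384.
So the eigenvalues of A^T A are ≈ 2.4384, 6.5616 (all ≥ 0, as they must be for A^T A). The largest is λ_max = (9 + sqrt(17))/2 ≈ 6.5616, hence ||A||_2 = sqrt(λ_max) = sqrt((9 + sqrt(17))/2) ≈ 2.5616.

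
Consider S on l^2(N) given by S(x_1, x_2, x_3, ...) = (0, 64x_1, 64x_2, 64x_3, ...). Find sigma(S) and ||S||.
sigma(S) = closed disk {z in C : |z| ≤ 64}; ||S|| = 64

Note S = 64·U where U is the unit right shift (U x)_k = x_{k-1} (with x_0 := 0); so ||S|| = 64||U|| and sigma(S) = 64·sigma(U). ||S x||^2 = sum_{k≥1} |64x_k|^2 = 4096||x||^2, so ||S|| = 64 and sigma(S) ⊂ {|z| ≤ 64}. For any |lambda| < 64, the equation (S - lambda I) x = 0 forces x_1 = 0, then 64x_k = lambda x_{k+1} ⇒ x = 0, so S has no eigenvalues. But (S - lambda I) is not surjective for |lambda| < 64: solving (S - lambda I) x = e_1 would require x_n proportional to (lambda/64)^(-n), which is not in l^2. So every |lambda| < 64 lies in the residual spectrum. The boundary |lambda| = 64 is in the approximate point spectrum (the spectrum is closed). Hence sigma(S) is the closed disk of radius 64.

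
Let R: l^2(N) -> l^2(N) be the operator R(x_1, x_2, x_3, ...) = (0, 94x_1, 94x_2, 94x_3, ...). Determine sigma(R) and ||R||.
sigma(R) = closed disk {z in C : |z| ≤ 94}; ||R|| = 94

Note R = 94·U where U is the unit right shift (U x)_k = x_{k-1} (with x_0 := 0); so ||R|| = 94||U|| and sigma(R) = 94·sigma(U). ||R x||^2 = sum_{k≥1} |94x_k|^2 = 8836||x||^2, so ||R|| = 94 and sigma(R) ⊂ {|z| ≤ 94}. For any |lambda| < 94, the equation (R - lambda I) x = 0 forces x_1 = 0, then 94x_k = lambda x_{k+1} ⇒ x = 0, so R has no eigenvalues. But (R - lambda I) is not surjective for |lambda| < 94: solving (R - lambda I) x = e_1 would require x_n proportional to (lambda/94)^(-n), which is not in l^2. So every |lambda| < 94 lies in the residual spectrum. The boundary |lambda| = 94 is in the approximate point spectrum (the spectrum is closed). Hence sigma(R) is the closed disk of radius 94.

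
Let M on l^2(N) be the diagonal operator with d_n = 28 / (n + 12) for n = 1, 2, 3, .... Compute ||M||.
||M|| = 28/13 (attained at n = 1)

For M diagonal, ||M|| = sup_n |d_n| = sup_n 28/(n + 12). This is positive and strictly decreasing in n, so the supremum is attained at n = 1: d_1 = 28/(1 + 12) = 28/13. Hence ||M|| = 28/13.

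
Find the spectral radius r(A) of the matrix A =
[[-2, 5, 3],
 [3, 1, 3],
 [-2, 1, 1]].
r(A) ≈ 4.5511

The eigenvalues of A are the roots of its characteristic polynomial. With M = A (coefficients from the trace, the sum of principal 2x2 minors, and det A):
  p(λ) = det(λ I - M) = λ^3 - 15λ + 26.
No integer candidate from the rational root theorem (±divisors of 26) is a root, so the roots are irrational. The cubic discriminant is Δ = -4752 < 0, so there is one real root and a complex-conjugate pair. p(-5) = -24 and p(-4) = 22 have opposite signs, so a root lies in (-5, -4); Newton's method refines it to λ ≈ -4.5511. Dividing out (λ - (-4.5511)) leaves approximately λ^2 - 4.5511λ + 5.7129. For λ^2 - 4.5511λ + 5.7129 the discriminant is -2.1386. It is negative, so the remaining roots are the complex-conjugate pair λ ≈ 2.2756 ± 0.7312i. Their product equals the constant term, so |λ|^2 ≈ 5.7129 and |λ| ≈ 2.3902.
Thus the eigenvalues (to 4 decimals) are -4.5511 (modulus 4.5511); 2.2756 ± 0.7312i (modulus 2.3902). The spectral radius is the largest modulus: r(A) ≈ 4.5511. (Cross-check: r(A) ≤ ||A||_2 ≈ 6.6314; equality holds whenever A is normal, though it can also hold for some non-normal A.)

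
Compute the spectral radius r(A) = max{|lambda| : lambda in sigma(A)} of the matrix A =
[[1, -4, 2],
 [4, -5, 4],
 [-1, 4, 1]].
r(A) = sqrt(11) ≈ 3.3166

The eigenvalues of A are the roots of its characteristic polynomial. With M = A (coefficients from the trace, the sum of principal 2x2 minors, and det A):
  p(λ) = det(λ I - M) = λ^3 + 3λ^2 - 7λ - 33.
By the rational root theorem any rational root is an integer divisor of 33. Testing λ = 3: p(3) = 27 + 27 - 21 - 33 = 0, so λ = 3 is a root. Dividing out (λ - 3) leaves p(λ) = (λ - 3)(λ^2 + 6λ + 11). For λ^2 + 6λ + 11 the discriminant is -8. It is negative, so the roots are the complex-conjugate pair λ = -3 ± (sqrt(8)/2) i ≈ -3 ± 1.4142i. For a conjugate pair the product of the roots equals the constant term, so |λ|^2 = 11 and |λ| = sqrt(11) ≈ 3.3166.
Thus the eigenvalues (to 4 decimals) are -3 ± 1.4142i (modulus 3.3166); 3 (modulus 3). The spectral radius is the largest modulus: r(A) = sqrt(11) ≈ 3.3166. (Cross-check: r(A) ≤ ||A||_2 ≈ 9.2165; equality holds whenever A is normal, though it can also hold for some non-normal A.)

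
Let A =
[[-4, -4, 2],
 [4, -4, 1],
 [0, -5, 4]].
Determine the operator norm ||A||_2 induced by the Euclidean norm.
||A||_2 ≈ 8.7068 (= sqrt(largest eigenvalue of A^T A))

||A||_2 = sigma_max(A) = sqrt(lambda_max(A^T A)). Form the symmetric matrix M = A^T A =
[[32, 0, -4],
 [0, 57, -32],
 [-4, -32, 21]].
Its characteristic polynomial (trace, sum of principal 2x2 minors, determinant of M give the coefficients) is
  p(λ) = det(λ I - M) = λ^3 - 110λ^2 + 2653λ - 4624.
No integer candidate from the rational root theorem (±divisors of 4624) is a root, so the roots are irrational. The cubic discriminant is Δ = 9567274000 > 0, so there are three distinct real roots. p(1) = -2080 and p(2) = 250 have opposite signs, so a root lies in (1, 2); Newton's method refines it to λ ≈ 1.8882. p(32) = 400 and p(33) = -928 have opposite signs, so a root lies in (32, 33); Newton's method refines it to λ ≈ 32.3032. p(75) = -2524 and p(76) = 620 have opposite signs, so a root lies in (75, 76); Newton's method refines it to λ ≈ 75.8086. Check (Vieta): the three roots sum to 110, matching tr M = 110.
So the eigenvalues of A^T A are ≈ 1.8882, 32.3032, 75.8086 (all ≥ 0, as they must be for A^T A). The largest is λ_max ≈ 75.8086, hence ||A||_2 = sqrt(λ_max) ≈ 8.7068.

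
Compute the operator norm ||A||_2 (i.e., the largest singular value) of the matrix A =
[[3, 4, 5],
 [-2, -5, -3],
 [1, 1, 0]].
||A||_2 ≈ 9.3053 (= sqrt(largest eigenvalue of A^T A))

||A||_2 = sigma_max(A) = sqrt(lambda_max(A^T A)). Form the symmetric matrix M = A^T A =
[[14, 23, 21],
 [23, 42, 35],
 [21, 35, 34]].
Its characteristic polynomial (trace, sum of principal 2x2 minors, determinant of M give the coefficients) is
  p(λ) = det(λ I - M) = λ^3 - 90λ^2 + 297λ - 144.
No integer candidate from the rational root theorem (±divisors of 144) is a root, so the roots are irrational. The cubic discriminant is Δ = 258520896 > 0, so there are three distinct real roots. p(0) = -144 and p(1) = 64 have opposite signs, so a root lies in (0, 1); Newton's method refines it to λ ≈ 0.5894. p(2) = 98 and p(3) = -36 have opposite signs, so a root lies in (2, 3); Newton's method refines it to λ ≈ 2.8213. p(86) = -4186 and p(87) = 2988 have opposite signs, so a root lies in (86, 87); Newton's method refines it to λ ≈ 86.5892. Check (Vieta): the three roots sum to 90, matching tr M = 90.
So the eigenvalues of A^T A are ≈ 0.5894, 2.8213, 86.5892 (all ≥ 0, as they must be for A^T A). The largest is λ_max ≈ 86.5892, hence ||A||_2 = sqrt(λ_max) ≈ 9.3053.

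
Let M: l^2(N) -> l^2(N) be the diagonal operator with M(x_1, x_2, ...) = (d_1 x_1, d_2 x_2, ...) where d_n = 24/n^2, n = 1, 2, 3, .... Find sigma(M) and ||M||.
sigma(M) = {24/n^2 : n ≥ 1} ∪ {0}; ||M|| = 24

A bounded diagonal operator on l^2 with diagonal entries d_n has spectrum equal to the closure of {d_n : n ≥ 1}: every d_n is an eigenvalue (with eigenvector e_n), so {d_n} ⊂ sigma(M); the spectrum is closed, so its closure is too; and for lambda not in the closure, (M - lambda I) has bounded inverse (the diagonal entries 1/(d_n - lambda) are bounded). For our sequence d_n = 24/n^2, n = 1, 2, 3, ...:
  - {d_n} = {24/n^2 : n ≥ 1}; the only limit point is 0
  - closure = {24/n^2 : n ≥ 1} ∪ {0}
For the norm: a diagonal operator has ||M|| = sup_n |d_n|. Here d_n = 24/n^2 is positive and decreasing, so sup_n |d_n| = d_1 = 24. So ||M|| = 24.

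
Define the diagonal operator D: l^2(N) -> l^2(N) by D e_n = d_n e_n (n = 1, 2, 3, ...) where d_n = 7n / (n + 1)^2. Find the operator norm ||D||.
||D|| = 7/4 (attained at n = 1)

For D diagonal, ||D|| = sup_n |d_n|. Treat f(x) = 7x / (x + 1)^2 for real x > 0. By the quotient rule, f'(x) = 7(1 - x)/(x + 1)^3, which is positive for x < 1 and negative for x > 1. So f has a unique maximum at x = 1, and since 1 is a positive integer, the supremum over n ≥ 1 is attained at n = 1: d_1 = 7·1/(1 + 1)^2 = 7·1/4 = 7/4. Hence ||D|| = 7/4.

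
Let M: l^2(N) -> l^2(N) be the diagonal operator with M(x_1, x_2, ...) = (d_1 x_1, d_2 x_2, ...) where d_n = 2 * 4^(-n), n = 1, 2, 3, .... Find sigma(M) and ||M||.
sigma(M) = {2 * 4^(-n) : n ≥ 1} ∪ {0}; ||M|| = 1/2

A bounded diagonal operator on l^2 with diagonal entries d_n has spectrum equal to the closure of {d_n : n ≥ 1}: every d_n is an eigenvalue (with eigenvector e_n), so {d_n} ⊂ sigma(M); the spectrum is closed, so its closure is too; and for lambda not in the closure, (M - lambda I) has bounded inverse (the diagonal entries 1/(d_n - lambda) are bounded). For our sequence d_n = 2 * 4^(-n), n = 1, 2, 3, ...:
  - {d_n} = {2 * 4^(-n) : n ≥ 1}; the only limit point is 0
  - closure = {2 * 4^(-n) : n ≥ 1} ∪ {0}
For the norm: a diagonal operator has ||M|| = sup_n |d_n|. Here d_n = 2 * 4^(-n) is positive and decreasing, so sup_n |d_n| = d_1 = 2/4 = 1/2. So ||M|| = 1/2.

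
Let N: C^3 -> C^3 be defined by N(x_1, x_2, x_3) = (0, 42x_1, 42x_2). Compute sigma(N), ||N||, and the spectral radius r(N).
sigma(N) = {0}; ||N|| = 42; r(N) = 0. (N is nilpotent with N^3 = 0.)

On C^3, N is a strictly lower-triangular matrix with 42 on the subdiagonal and zeros elsewhere, so its characteristic polynomial is lambda^3 and every eigenvalue is 0: sigma(N) = {0}. For the operator norm, N e_i = 42e_{i+1} for i = 1, ..., 2 and N e_3 = 0, so the singular values of N are 42 (with multiplicity 2) and 0; hence ||N|| = 42. The spectral radius r(N) = max|lambda| = 0. Note ||N|| > r(N) — characteristic of non-normal nilpotent operators. Indeed N^3 = 0.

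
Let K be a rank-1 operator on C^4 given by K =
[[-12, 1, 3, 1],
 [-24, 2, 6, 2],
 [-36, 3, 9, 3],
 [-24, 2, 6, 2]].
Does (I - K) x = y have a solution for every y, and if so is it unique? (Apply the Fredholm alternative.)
(I - K) is singular (det(I - K) = 0, i.e. 1 ∈ sigma(K)). (I - K) x = y is solvable iff y ⊥ ker((I - K)^*) = span{(-12, 1, 3, 1)}, i.e. iff -12y_1 + y_2 + 3y_3 + y_4 = 0. When solvable, the solutions are x = y + c·(1, 2, 3, 2), c arbitrary (ker(I - K) = span{(1, 2, 3, 2)}, dimension 1).

K has rank 1, so it is an outer product K = u v^T: every row of K is a multiple of one row vector. Reading off the entries, u = (1, 2, 3, 2) and v = (-12, 1, 3, 1) (row i of K equals u_i·v^T). A rank-one matrix u v^T satisfies K u = u (v·u) and kills the (3)-dimensional subspace v^⊥, so its characteristic polynomial is lambda^3 (lambda - v·u) with v·u = tr K = 1. Hence the eigenvalues of I - K are 1 (multiplicity 3) and 1 - (1) = 0, so det(I - K) = 0. (Direct check: I - K =
[[13, -1, -3, -1],
 [24, -1, -6, -2],
 [36, -3, -8, -3],
 [24, -2, -6, -1]]
has determinant 0.) So 1 is an eigenvalue of K and (I - K) is not invertible. The finite-dimensional Fredholm alternative says: either (I - K) is invertible, or ker(I - K) ≠ {0} and then range(I - K) = ker((I - K)^*)^⊥, with dim ker(I - K) = dim ker((I - K)^*). We are in the second case, so we need both kernels. Kernel of I - K: (I - K) u = u - u (v·u) = u - u = 0, so ker(I - K) = span{u} = span{(1, 2, 3, 2)} (it is exactly 1-dimensional because rank(I - K) = 3). Kernel of the adjoint: K is real, so (I - K)^* = I - K^T = I - v u^T, and (I - v u^T) v = v - v (u·v) = 0; hence ker((I - K)^*) = span{v} = span{(-12, 1, 3, 1)}. Therefore (I - K) x = y is solvable iff <y, v> = 0, i.e. iff -12y_1 + y_2 + 3y_3 + y_4 = 0. When this holds, K y = u (v·y) = 0, so (I - K) y = y and x = y is a particular solution; the full solution set is the line x = y + c·u = y + c·(1, 2, 3, 2), c ∈ C.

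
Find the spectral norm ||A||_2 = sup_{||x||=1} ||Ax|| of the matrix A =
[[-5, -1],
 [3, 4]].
||A||_2 = sqrt((51 + sqrt(1445))/2) ≈ 6.6713 (= sqrt(largest eigenvalue of A^T A))

||A||_2 = sigma_max(A) = sqrt(lambda_max(A^T A)). Form the symmetric matrix M = A^T A =
[[34, 17],
 [17, 17]].
Its characteristic polynomial (trace, determinant of M give the coefficients) is
  p(λ) = det(λ I - M) = λ^2 - 51λ + 289.
For λ^2 - 51λ + 289 the discriminant is 1445. It is nonnegative but not a perfect square, so the roots are real and irrational: λ = (51 ± sqrt(1445))/2 ≈ 44.5066, 6.4934.
So the eigenvalues of A^T A are ≈ 6.4934, 44.5066 (all ≥ 0, as they must be for A^T A). The largest is λ_max = (51 + sqrt(1445))/2 ≈ 44.5066, hence ||A||_2 = sqrt(λ_max) = sqrt((51 + sqrt(1445))/2) ≈ 6.6713.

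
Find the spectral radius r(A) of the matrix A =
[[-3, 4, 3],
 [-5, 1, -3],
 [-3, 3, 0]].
r(A) ≈ 5.8346

The eigenvalues of A are the roots of its characteristic polynomial. With M = A (coefficients from the trace, the sum of principal 2x2 minors, and det A):
  p(λ) = det(λ I - M) = λ^3 + 2λ^2 + 35λ + 27.
No integer candidate from the rational root theorem (±divisors of 27) is a root, so the roots are irrational. The cubic discriminant is Δ = -153127 < 0, so there is one real root and a complex-conjugate pair. p(-1) = -7 and p(0) = 27 have opposite signs, so a root lies in (-1, 0); Newton's method refines it to λ ≈ -0.7931. Dividing out (λ - (-0.7931)) leaves approximately λ^2 + 1.2069λ + 34.0428. For λ^2 + 1.2069λ + 34.0428 the discriminant is -134.7146. It is negative, so the remaining roots are the complex-conjugate pair λ ≈ -0.6034 ± 5.8033i. Their product equals the constant term, so |λ|^2 ≈ 34.0428 and |λ| ≈ 5.8346.
Thus the eigenvalues (to 4 decimals) are -0.7931 (modulus 0.7931); -0.6034 ± 5.8033i (modulus 5.8346). The spectral radius is the largest modulus: r(A) ≈ 5.8346. (Cross-check: r(A) ≤ ||A||_2 ≈ 7.865; equality holds whenever A is normal, though it can also hold for some non-normal A.)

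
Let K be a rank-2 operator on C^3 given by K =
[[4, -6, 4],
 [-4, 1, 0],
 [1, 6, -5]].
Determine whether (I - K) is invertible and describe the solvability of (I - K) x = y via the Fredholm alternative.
(I - K) is invertible (det(I - K) = -48 ≠ 0), so for every y in C^3 the equation (I - K) x = y has a unique solution.

K has rank 2 and factors as K = U V^T = u1 v1^T + u2 v2^T with u1 = (-2, 1, 1), v1 = (-2, 3, -2), u2 = (0, -2, 3), v2 = (1, 1, -1) (multiplying out reproduces the displayed K). The nonzero eigenvalues of U V^T coincide with those of the 2 x 2 matrix G = V^T U = [[v1·u1, v1·u2], [v2·u1, v2·u2]] = [[5, -12], [-2, -5]], and by the Sylvester determinant identity det(I_3 - U V^T) = det(I_2 - V^T U) = det([[-4, 12], [2, 6]]) = (-4)(6) - (12)(2) = -48. (Direct check: I - K =
[[-3, 6, -4],
 [4, 0, 0],
 [-1, -6, 6]]
has determinant -48.) The finite-dimensional Fredholm alternative says: either (I - K) is invertible, or ker(I - K) ≠ {0} and then range(I - K) = ker((I - K)^*)^⊥, with dim ker(I - K) = dim ker((I - K)^*). Since det(I - K) ≠ 0, 1 is not an eigenvalue of K and ker(I - K) = {0}, so we are in the first case: for every y there is a unique x = (I - K)^(-1) y. (Explicitly, by the Woodbury identity, (I - U V^T)^(-1) = I + U (I_2 - G)^(-1) V^T.)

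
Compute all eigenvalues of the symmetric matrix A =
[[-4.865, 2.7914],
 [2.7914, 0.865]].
sigma(A) ≈ {-6, 2}

A is real symmetric, so its spectrum consists of real eigenvalues. Expanding the characteristic polynomial of the displayed matrix gives
  det(λ I - A) = p(λ) = λ^2 + (4)λ + (-12).
Solving p(λ) = 0 yields eigenvalues ≈ -6, 2. (A is shown rounded to 4 decimals, so these recover the underlying integer eigenvalues to within that precision.)
Verification: the trace of A = -4 equals the sum of eigenvalues -4, and det(A) ≈ -12.0001 matches the eigenvalue product -12.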